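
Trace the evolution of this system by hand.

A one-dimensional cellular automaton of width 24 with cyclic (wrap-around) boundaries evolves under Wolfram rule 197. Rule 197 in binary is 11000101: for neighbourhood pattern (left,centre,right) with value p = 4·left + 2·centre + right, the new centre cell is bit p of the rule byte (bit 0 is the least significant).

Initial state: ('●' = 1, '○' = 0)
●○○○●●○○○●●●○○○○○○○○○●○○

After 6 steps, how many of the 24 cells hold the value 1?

11

t=0: ●○○○●●○○○●●●○○○○○○○○○●○○
t=1: ●○●○○●○●○○●●○●●●●●●●○●○○
t=2: ●○●○○●○●○○○●○○●●●●●●○●○○
t=3: ●○●○○●○●○●○●○○○●●●●●○●○○
t=4: ●○●○○●○●○●○●○●○○●●●●○●○○
t=5: ●○●○○●○●○●○●○●○○○●●●○●○○
t=6: ●○●○○●○●○●○●○●○●○○●●○●○○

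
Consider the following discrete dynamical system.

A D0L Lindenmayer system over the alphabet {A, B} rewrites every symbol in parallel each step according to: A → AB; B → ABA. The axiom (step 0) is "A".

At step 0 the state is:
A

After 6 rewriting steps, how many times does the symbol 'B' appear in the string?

[0] A
[1] AB
[2] ABABA
[3] ABABAABABAAB
[4] ABABAABABAABABABAABABAABABABA
[5] ABABAABABAABABABAABABAABABABAABABAABABAABABABAABABAABABABAABABAABABAAB
[6] ABABAABABAABABABAABABAABABABAABABAABABAABABABAABABAABABABA…ABABAABABAABABABAABABAABABAABABABAABABAABABABAABABAABABABA  (len 169)

70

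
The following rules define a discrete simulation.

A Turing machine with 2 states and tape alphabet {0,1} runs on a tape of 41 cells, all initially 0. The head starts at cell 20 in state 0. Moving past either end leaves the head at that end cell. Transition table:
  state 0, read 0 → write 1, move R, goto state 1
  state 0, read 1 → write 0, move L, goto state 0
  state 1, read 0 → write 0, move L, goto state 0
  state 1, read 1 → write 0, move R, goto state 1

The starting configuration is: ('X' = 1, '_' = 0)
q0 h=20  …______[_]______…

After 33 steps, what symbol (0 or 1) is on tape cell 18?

[0] q0 h=20  …______[_]______…
[1] q1 h=21  …_____X[_]______…
[2] q0 h=20  …______[X]______…
[3] q0 h=19  …______[_]______…
[4] q1 h=20  …_____X[_]______…
[5] q0 h=19  …______[X]______…
[6] q0 h=18  …______[_]______…
[7] q1 h=19  …_____X[_]______…
[8] q0 h=18  …______[X]______…
[9] q0 h=17  …______[_]______…
[10] q1 h=18  …_____X[_]______…
[11] q0 h=17  …______[X]______…
[12] q0 h=16  …______[_]______…
[13] q1 h=17  …_____X[_]______…
[14] q0 h=16  …______[X]______…
[15] q0 h=15  …______[_]______…
[16] q1 h=16  …_____X[_]______…
[17] q0 h=15  …______[X]______…
[18] q0 h=14  …______[_]______…
[19] q1 h=15  …_____X[_]______…
[20] q0 h=14  …______[X]______…
[21] q0 h=13  …______[_]______…
[22] q1 h=14  …_____X[_]______…
[23] q0 h=13  …______[X]______…
[24] q0 h=12  …______[_]______…
[25] q1 h=13  …_____X[_]______…
[26] q0 h=12  …______[X]______…
[27] q0 h=11  …______[_]______…
[28] q1 h=12  …_____X[_]______…
[29] q0 h=11  …______[X]______…
[30] q0 h=10  …______[_]______…
[31] q1 h=11  …_____X[_]______…
[32] q0 h=10  …______[X]______…
[33] q0 h= 9  …______[_]______…

0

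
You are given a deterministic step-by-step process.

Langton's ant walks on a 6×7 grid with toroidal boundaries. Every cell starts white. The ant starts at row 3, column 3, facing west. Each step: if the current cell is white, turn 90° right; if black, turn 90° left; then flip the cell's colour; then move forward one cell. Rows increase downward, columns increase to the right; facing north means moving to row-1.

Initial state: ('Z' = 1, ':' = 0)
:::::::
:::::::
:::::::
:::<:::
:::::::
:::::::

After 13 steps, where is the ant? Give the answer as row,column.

0) :::::::
:::::::
:::::::
:::<:::
:::::::
:::::::
1) :::::::
:::::::
:::^:::
:::Z:::
:::::::
:::::::
2) :::::::
:::::::
:::Z>::
:::Z:::
:::::::
:::::::
3) :::::::
:::::::
:::ZZ::
:::Zv::
:::::::
:::::::
4) :::::::
:::::::
:::ZZ::
:::<Z::
:::::::
:::::::
5) :::::::
:::::::
:::ZZ::
::::Z::
:::v:::
:::::::
6) :::::::
:::::::
:::ZZ::
::::Z::
::<Z:::
:::::::
7) :::::::
:::::::
:::ZZ::
::^:Z::
::ZZ:::
:::::::
8) :::::::
:::::::
:::ZZ::
::Z>Z::
::ZZ:::
:::::::
9) :::::::
:::::::
:::ZZ::
::ZZZ::
::Zv:::
:::::::
10) :::::::
:::::::
:::ZZ::
::ZZZ::
::Z:>::
:::::::
11) :::::::
:::::::
:::ZZ::
::ZZZ::
::Z:Z::
::::v::
12) :::::::
:::::::
:::ZZ::
::ZZZ::
::Z:Z::
:::<Z::
13) :::::::
:::::::
:::ZZ::
::ZZZ::
::Z^Z::
:::ZZ::

4,3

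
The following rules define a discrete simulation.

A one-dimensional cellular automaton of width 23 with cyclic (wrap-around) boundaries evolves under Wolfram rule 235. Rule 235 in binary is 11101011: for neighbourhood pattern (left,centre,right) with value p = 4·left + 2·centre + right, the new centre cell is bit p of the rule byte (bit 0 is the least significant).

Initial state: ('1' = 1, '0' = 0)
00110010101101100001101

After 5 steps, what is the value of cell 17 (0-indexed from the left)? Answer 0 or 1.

1

0) 00110010101101100001101
1) 01110101011111101111110
2) 11111010111111111111110
3) 11111101111111111111111
4) 11111111111111111111111
5) 11111111111111111111111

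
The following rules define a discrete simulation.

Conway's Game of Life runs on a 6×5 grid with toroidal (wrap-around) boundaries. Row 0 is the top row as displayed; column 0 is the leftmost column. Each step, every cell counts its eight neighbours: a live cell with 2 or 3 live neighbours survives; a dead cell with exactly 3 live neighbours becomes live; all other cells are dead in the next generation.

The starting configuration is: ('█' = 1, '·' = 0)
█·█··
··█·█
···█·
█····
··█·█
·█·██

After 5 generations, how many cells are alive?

k=0  █·█··
··█·█
···█·
█····
··█·█
·█·██
k=1  █·█··
·██·█
···██
···██
·██·█
·█··█
k=2  ··█·█
·██·█
·····
·····
·██·█
····█
k=3  ·██·█
███··
·····
·····
█··█·
·██·█
k=4  ····█
█·██·
·█···
·····
█████
····█
k=5  █···█
█████
·██··
···██
█████
·██··

18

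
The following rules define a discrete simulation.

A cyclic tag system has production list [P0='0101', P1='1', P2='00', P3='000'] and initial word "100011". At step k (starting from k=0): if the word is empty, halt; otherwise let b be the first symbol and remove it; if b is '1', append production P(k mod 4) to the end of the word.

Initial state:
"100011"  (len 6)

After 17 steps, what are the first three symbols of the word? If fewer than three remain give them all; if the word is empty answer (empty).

gen 0: "100011"  (len 6)
gen 1: "000110101"  (len 9)
gen 2: "00110101"  (len 8)
gen 3: "0110101"  (len 7)
gen 4: "110101"  (len 6)
gen 5: "101010101"  (len 9)
gen 6: "010101011"  (len 9)
gen 7: "10101011"  (len 8)
gen 8: "0101011000"  (len 10)
gen 9: "101011000"  (len 9)
gen 10: "010110001"  (len 9)
gen 11: "10110001"  (len 8)
gen 12: "0110001000"  (len 10)
gen 13: "110001000"  (len 9)
gen 14: "100010001"  (len 9)
gen 15: "0001000100"  (len 10)
gen 16: "001000100"  (len 9)
gen 17: "01000100"  (len 8)

010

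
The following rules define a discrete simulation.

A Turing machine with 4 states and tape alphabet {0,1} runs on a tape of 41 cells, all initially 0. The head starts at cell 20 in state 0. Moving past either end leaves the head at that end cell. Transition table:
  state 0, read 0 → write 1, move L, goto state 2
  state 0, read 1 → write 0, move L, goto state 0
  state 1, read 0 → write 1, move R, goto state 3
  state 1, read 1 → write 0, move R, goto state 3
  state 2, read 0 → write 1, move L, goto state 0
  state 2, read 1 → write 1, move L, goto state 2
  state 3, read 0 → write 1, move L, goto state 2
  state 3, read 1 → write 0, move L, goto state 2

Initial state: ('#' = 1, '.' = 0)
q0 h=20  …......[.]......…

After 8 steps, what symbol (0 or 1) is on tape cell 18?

1

0) q0 h=20  …......[.]......…
1) q2 h=19  …......[.]#.....…
2) q0 h=18  …......[.]##....…
3) q2 h=17  …......[.]###...…
4) q0 h=16  …......[.]####..…
5) q2 h=15  …......[.]#####.…
6) q0 h=14  …......[.]######…
7) q2 h=13  …......[.]######…
8) q0 h=12  …......[.]######…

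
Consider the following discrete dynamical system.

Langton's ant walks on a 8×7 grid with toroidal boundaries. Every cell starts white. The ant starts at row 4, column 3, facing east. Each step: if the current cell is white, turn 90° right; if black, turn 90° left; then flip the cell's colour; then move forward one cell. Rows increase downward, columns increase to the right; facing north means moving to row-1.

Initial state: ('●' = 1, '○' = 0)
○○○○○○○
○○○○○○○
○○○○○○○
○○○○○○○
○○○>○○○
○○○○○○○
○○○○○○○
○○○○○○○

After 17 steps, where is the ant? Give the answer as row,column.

[0] ○○○○○○○
○○○○○○○
○○○○○○○
○○○○○○○
○○○>○○○
○○○○○○○
○○○○○○○
○○○○○○○
[1] ○○○○○○○
○○○○○○○
○○○○○○○
○○○○○○○
○○○●○○○
○○○v○○○
○○○○○○○
○○○○○○○
[2] ○○○○○○○
○○○○○○○
○○○○○○○
○○○○○○○
○○○●○○○
○○<●○○○
○○○○○○○
○○○○○○○
[3] ○○○○○○○
○○○○○○○
○○○○○○○
○○○○○○○
○○^●○○○
○○●●○○○
○○○○○○○
○○○○○○○
[4] ○○○○○○○
○○○○○○○
○○○○○○○
○○○○○○○
○○●>○○○
○○●●○○○
○○○○○○○
○○○○○○○
[5] ○○○○○○○
○○○○○○○
○○○○○○○
○○○^○○○
○○●○○○○
○○●●○○○
○○○○○○○
○○○○○○○
[6] ○○○○○○○
○○○○○○○
○○○○○○○
○○○●>○○
○○●○○○○
○○●●○○○
○○○○○○○
○○○○○○○
[7] ○○○○○○○
○○○○○○○
○○○○○○○
○○○●●○○
○○●○v○○
○○●●○○○
○○○○○○○
○○○○○○○
[8] ○○○○○○○
○○○○○○○
○○○○○○○
○○○●●○○
○○●<●○○
○○●●○○○
○○○○○○○
○○○○○○○
[9] ○○○○○○○
○○○○○○○
○○○○○○○
○○○^●○○
○○●●●○○
○○●●○○○
○○○○○○○
○○○○○○○
[10] ○○○○○○○
○○○○○○○
○○○○○○○
○○<○●○○
○○●●●○○
○○●●○○○
○○○○○○○
○○○○○○○
[11] ○○○○○○○
○○○○○○○
○○^○○○○
○○●○●○○
○○●●●○○
○○●●○○○
○○○○○○○
○○○○○○○
[12] ○○○○○○○
○○○○○○○
○○●>○○○
○○●○●○○
○○●●●○○
○○●●○○○
○○○○○○○
○○○○○○○
[13] ○○○○○○○
○○○○○○○
○○●●○○○
○○●v●○○
○○●●●○○
○○●●○○○
○○○○○○○
○○○○○○○
[14] ○○○○○○○
○○○○○○○
○○●●○○○
○○<●●○○
○○●●●○○
○○●●○○○
○○○○○○○
○○○○○○○
[15] ○○○○○○○
○○○○○○○
○○●●○○○
○○○●●○○
○○v●●○○
○○●●○○○
○○○○○○○
○○○○○○○
[16] ○○○○○○○
○○○○○○○
○○●●○○○
○○○●●○○
○○○>●○○
○○●●○○○
○○○○○○○
○○○○○○○
[17] ○○○○○○○
○○○○○○○
○○●●○○○
○○○^●○○
○○○○●○○
○○●●○○○
○○○○○○○
○○○○○○○

3,3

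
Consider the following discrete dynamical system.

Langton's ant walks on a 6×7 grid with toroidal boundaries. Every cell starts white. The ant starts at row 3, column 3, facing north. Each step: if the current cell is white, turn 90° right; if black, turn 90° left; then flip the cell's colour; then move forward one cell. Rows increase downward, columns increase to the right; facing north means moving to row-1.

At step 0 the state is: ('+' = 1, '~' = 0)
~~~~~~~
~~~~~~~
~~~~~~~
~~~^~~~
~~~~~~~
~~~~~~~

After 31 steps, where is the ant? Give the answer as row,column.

4,1

step 0: ~~~~~~~
~~~~~~~
~~~~~~~
~~~^~~~
~~~~~~~
~~~~~~~
step 1: ~~~~~~~
~~~~~~~
~~~~~~~
~~~+>~~
~~~~~~~
~~~~~~~
step 2: ~~~~~~~
~~~~~~~
~~~~~~~
~~~++~~
~~~~v~~
~~~~~~~
step 3: ~~~~~~~
~~~~~~~
~~~~~~~
~~~++~~
~~~<+~~
~~~~~~~
step 4: ~~~~~~~
~~~~~~~
~~~~~~~
~~~^+~~
~~~++~~
~~~~~~~
step 5: ~~~~~~~
~~~~~~~
~~~~~~~
~~<~+~~
~~~++~~
~~~~~~~
step 6: ~~~~~~~
~~~~~~~
~~^~~~~
~~+~+~~
~~~++~~
~~~~~~~
step 7: ~~~~~~~
~~~~~~~
~~+>~~~
~~+~+~~
~~~++~~
~~~~~~~
step 8: ~~~~~~~
~~~~~~~
~~++~~~
~~+v+~~
~~~++~~
~~~~~~~
step 9: ~~~~~~~
~~~~~~~
~~++~~~
~~<++~~
~~~++~~
~~~~~~~
step 10: ~~~~~~~
~~~~~~~
~~++~~~
~~~++~~
~~v++~~
~~~~~~~
step 11: ~~~~~~~
~~~~~~~
~~++~~~
~~~++~~
~<+++~~
~~~~~~~
step 12: ~~~~~~~
~~~~~~~
~~++~~~
~^~++~~
~++++~~
~~~~~~~
step 13: ~~~~~~~
~~~~~~~
~~++~~~
~+>++~~
~++++~~
~~~~~~~
step 14: ~~~~~~~
~~~~~~~
~~++~~~
~++++~~
~+v++~~
~~~~~~~
step 15: ~~~~~~~
~~~~~~~
~~++~~~
~++++~~
~+~>+~~
~~~~~~~
step 16: ~~~~~~~
~~~~~~~
~~++~~~
~++^+~~
~+~~+~~
~~~~~~~
step 17: ~~~~~~~
~~~~~~~
~~++~~~
~+<~+~~
~+~~+~~
~~~~~~~
step 18: ~~~~~~~
~~~~~~~
~~++~~~
~+~~+~~
~+v~+~~
~~~~~~~
step 19: ~~~~~~~
~~~~~~~
~~++~~~
~+~~+~~
~<+~+~~
~~~~~~~
step 20: ~~~~~~~
~~~~~~~
~~++~~~
~+~~+~~
~~+~+~~
~v~~~~~
step 21: ~~~~~~~
~~~~~~~
~~++~~~
~+~~+~~
~~+~+~~
<+~~~~~
step 22: ~~~~~~~
~~~~~~~
~~++~~~
~+~~+~~
^~+~+~~
++~~~~~
step 23: ~~~~~~~
~~~~~~~
~~++~~~
~+~~+~~
+>+~+~~
++~~~~~
step 24: ~~~~~~~
~~~~~~~
~~++~~~
~+~~+~~
+++~+~~
+v~~~~~
step 25: ~~~~~~~
~~~~~~~
~~++~~~
~+~~+~~
+++~+~~
+~>~~~~
step 26: ~~v~~~~
~~~~~~~
~~++~~~
~+~~+~~
+++~+~~
+~+~~~~
step 27: ~<+~~~~
~~~~~~~
~~++~~~
~+~~+~~
+++~+~~
+~+~~~~
step 28: ~++~~~~
~~~~~~~
~~++~~~
~+~~+~~
+++~+~~
+^+~~~~
step 29: ~++~~~~
~~~~~~~
~~++~~~
~+~~+~~
+++~+~~
++>~~~~
step 30: ~++~~~~
~~~~~~~
~~++~~~
~+~~+~~
++^~+~~
++~~~~~
step 31: ~++~~~~
~~~~~~~
~~++~~~
~+~~+~~
+<~~+~~
++~~~~~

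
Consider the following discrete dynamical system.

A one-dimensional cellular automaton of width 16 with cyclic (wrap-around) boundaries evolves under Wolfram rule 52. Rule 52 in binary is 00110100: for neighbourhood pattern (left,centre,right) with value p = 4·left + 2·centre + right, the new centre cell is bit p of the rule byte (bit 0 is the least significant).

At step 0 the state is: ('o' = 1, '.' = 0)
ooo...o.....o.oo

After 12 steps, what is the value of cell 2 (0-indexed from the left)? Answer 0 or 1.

1

0) ooo...o.....o.oo
1) ...o..oo....oo..
2) ...oo...o.....o.
3) .....o..oo....oo
4) o....oo...o.....
5) oo.....o..oo....
6) ..o....oo...o...
7) ..oo.....o..oo..
8) ....o....oo...o.
9) ....oo.....o..oo
10) o.....o....oo...
11) oo....oo.....o..
12) ..o.....o....oo.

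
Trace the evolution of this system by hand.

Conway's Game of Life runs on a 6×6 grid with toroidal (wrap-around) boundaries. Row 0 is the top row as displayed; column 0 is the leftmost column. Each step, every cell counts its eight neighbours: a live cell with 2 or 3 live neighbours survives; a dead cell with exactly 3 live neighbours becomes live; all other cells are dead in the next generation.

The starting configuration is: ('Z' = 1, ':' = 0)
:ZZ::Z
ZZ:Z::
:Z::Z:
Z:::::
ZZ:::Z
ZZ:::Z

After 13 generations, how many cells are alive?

k=0  :ZZ::Z
ZZ:Z::
:Z::Z:
Z:::::
ZZ:::Z
ZZ:::Z
k=1  ::::ZZ
:::ZZZ
:ZZ::Z
::::::
::::::
::::Z:
k=2  ::::::
::ZZ::
Z:ZZ:Z
::::::
::::::
::::ZZ
k=3  :::ZZ:
:ZZZZ:
:ZZZZ:
::::::
::::::
::::::
k=4  ::::Z:
:Z:::Z
:Z::Z:
::ZZ::
::::::
::::::
k=5  ::::::
Z:::ZZ
ZZ:ZZ:
::ZZ::
::::::
::::::
k=6  :::::Z
ZZ:ZZ:
ZZ::::
:ZZZZ:
::::::
::::::
k=7  Z:::ZZ
:ZZ:Z:
::::::
ZZZZ::
::ZZ::
::::::
k=8  ZZ:ZZZ
ZZ:ZZ:
Z:::::
:Z:Z::
:::Z::
:::ZZZ
k=9  :Z::::
:::Z::
Z::ZZZ
::Z:::
:::Z::
::::::
k=10  ::::::
Z:ZZ:Z
::ZZZZ
::Z::Z
::::::
::::::
k=11  ::::::
ZZZ::Z
::::::
::Z::Z
::::::
::::::
k=12  ZZ::::
ZZ::::
::Z::Z
::::::
::::::
::::::
k=13  ZZ::::
::Z::Z
ZZ::::
::::::
::::::
::::::

6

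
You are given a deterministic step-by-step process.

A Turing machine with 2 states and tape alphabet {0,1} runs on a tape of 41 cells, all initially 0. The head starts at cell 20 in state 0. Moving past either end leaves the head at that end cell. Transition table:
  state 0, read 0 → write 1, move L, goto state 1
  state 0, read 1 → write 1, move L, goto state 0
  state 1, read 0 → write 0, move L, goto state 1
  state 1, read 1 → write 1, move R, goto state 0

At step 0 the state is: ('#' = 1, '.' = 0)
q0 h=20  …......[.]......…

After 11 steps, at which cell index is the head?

[0] q0 h=20  …......[.]......…
[1] q1 h=19  …......[.]#.....…
[2] q1 h=18  …......[.].#....…
[3] q1 h=17  …......[.]..#...…
[4] q1 h=16  …......[.]...#..…
[5] q1 h=15  …......[.]....#.…
[6] q1 h=14  …......[.].....#…
[7] q1 h=13  …......[.]......…
[8] q1 h=12  …......[.]......…
[9] q1 h=11  …......[.]......…
[10] q1 h=10  …......[.]......…
[11] q1 h= 9  …......[.]......…

9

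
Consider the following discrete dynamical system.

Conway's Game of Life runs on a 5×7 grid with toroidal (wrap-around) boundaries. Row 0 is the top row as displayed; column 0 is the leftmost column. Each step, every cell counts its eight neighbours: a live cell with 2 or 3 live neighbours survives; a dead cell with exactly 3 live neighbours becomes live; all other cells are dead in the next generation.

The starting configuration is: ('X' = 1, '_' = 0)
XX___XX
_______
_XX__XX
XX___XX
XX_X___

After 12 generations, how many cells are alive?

[0] XX___XX
_______
_XX__XX
XX___XX
XX_X___
[1] _XX___X
__X____
_XX__X_
____XX_
____X__
[2] _XXX___
X__X___
_XXXXX_
___XXX_
___XX__
[3] _X_____
X______
_X___XX
_______
_____X_
[4] _______
XX____X
X_____X
_____XX
_______
[5] X______
_X____X
_X_____
X____XX
_______
[6] X______
_X_____
_X___X_
X_____X
X______
[7] XX_____
XX_____
_X____X
XX____X
XX_____
[8] __X___X
__X___X
__X___X
__X___X
__X____
[9] _XXX___
XXXX_XX
XXXX_XX
_XXX___
_XXX___
[10] ______X
_____X_
_____X_
______X
X___X__
[11] _____XX
_____XX
_____XX
_____XX
X____XX
[12] ____X__
X___X__
X___X__
____X__
X___X__

8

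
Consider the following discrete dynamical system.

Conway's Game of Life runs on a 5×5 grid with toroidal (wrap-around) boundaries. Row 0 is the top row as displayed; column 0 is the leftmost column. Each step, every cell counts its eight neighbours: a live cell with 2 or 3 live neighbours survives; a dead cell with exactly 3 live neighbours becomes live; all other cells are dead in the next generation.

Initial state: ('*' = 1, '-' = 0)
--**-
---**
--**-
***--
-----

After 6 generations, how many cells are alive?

6

gen 0: --**-
---**
--**-
***--
-----
gen 1: --***
----*
*----
-***-
---*-
gen 2: --*-*
*---*
*****
-****
-*---
gen 3: -*-**
-----
-----
-----
-*--*
gen 4: --***
-----
-----
-----
--***
gen 5: --*-*
---*-
-----
---*-
--*-*
gen 6: --*-*
---*-
-----
---*-
--*-*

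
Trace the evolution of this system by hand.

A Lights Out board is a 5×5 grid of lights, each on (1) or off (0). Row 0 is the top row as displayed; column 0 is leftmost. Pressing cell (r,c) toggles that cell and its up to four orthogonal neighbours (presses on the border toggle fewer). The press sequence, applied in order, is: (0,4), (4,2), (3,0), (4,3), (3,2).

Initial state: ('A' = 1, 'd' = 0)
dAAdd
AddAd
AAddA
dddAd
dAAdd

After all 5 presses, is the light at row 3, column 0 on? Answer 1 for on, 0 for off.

1

0) dAAdd
AddAd
AAddA
dddAd
dAAdd
1) dAAAA
AddAA
AAddA
dddAd
dAAdd
2) dAAAA
AddAA
AAddA
ddAAd
dddAd
3) dAAAA
AddAA
dAddA
AAAAd
AddAd
4) dAAAA
AddAA
dAddA
AAAdd
AdAdA
5) dAAAA
AddAA
dAAdA
AddAd
AdddA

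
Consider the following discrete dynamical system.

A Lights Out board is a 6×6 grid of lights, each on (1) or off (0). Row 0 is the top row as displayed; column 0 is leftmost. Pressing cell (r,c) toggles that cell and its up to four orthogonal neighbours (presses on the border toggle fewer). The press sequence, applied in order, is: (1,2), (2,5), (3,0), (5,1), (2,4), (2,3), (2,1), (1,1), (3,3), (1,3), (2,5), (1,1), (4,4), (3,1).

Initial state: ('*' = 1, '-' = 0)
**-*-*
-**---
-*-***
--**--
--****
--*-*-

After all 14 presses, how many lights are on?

20

gen 0: **-*-*
-**---
-*-***
--**--
--****
--*-*-
gen 1: ****-*
---*--
-*****
--**--
--****
--*-*-
gen 2: ****-*
---*-*
-***--
--**-*
--****
--*-*-
gen 3: ****-*
---*-*
****--
****-*
*-****
--*-*-
gen 4: ****-*
---*-*
****--
****-*
******
**--*-
gen 5: ****-*
---***
***-**
******
******
**--*-
gen 6: ****-*
----**
**-*-*
***-**
******
**--*-
gen 7: ****-*
-*--**
--**-*
*-*-**
******
**--*-
gen 8: *-**-*
*-*-**
-***-*
*-*-**
******
**--*-
gen 9: *-**-*
*-*-**
-**--*
*--*-*
***-**
**--*-
gen 10: *-*--*
*--*-*
-***-*
*--*-*
***-**
**--*-
gen 11: *-*--*
*--*--
-****-
*--*--
***-**
**--*-
gen 12: ***--*
-***--
--***-
*--*--
***-**
**--*-
gen 13: ***--*
-***--
--***-
*--**-
****--
**----
gen 14: ***--*
-***--
-****-
-****-
*-**--
**----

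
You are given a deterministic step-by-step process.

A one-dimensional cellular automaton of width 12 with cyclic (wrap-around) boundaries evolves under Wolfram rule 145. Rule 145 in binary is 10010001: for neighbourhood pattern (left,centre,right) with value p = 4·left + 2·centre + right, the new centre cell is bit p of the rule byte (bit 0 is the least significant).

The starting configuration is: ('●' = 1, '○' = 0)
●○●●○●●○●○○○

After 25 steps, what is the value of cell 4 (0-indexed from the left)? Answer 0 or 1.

0

0) ●○●●○●●○●○○○
1) ○○○○○○○○○●●○
2) ●●●●●●●●○○○●
3) ●●●●●●●○●●○○
4) ○●●●●●○○○○●○
5) ○○●●●○●●●○○●
6) ●○○●○○○●○●○○
7) ○●○○●●○○○○●○
8) ○○●○○○●●●○○●
9) ●○○●●○○●○●○○
10) ○●○○○●○○○○●○
11) ○○●●○○●●●○○●
12) ●○○○●○○●○●○○
13) ○●●○○●○○○○●○
14) ○○○●○○●●●○○●
15) ●●○○●○○●○●○○
16) ○○●○○●○○○○●○
17) ●○○●○○●●●○○●
18) ○●○○●○○●○●○○
19) ○○●○○●○○○○●●
20) ●○○●○○●●●○○○
21) ○●○○●○○●○●●○
22) ○○●○○●○○○○○●
23) ●○○●○○●●●●○○
24) ○●○○●○○●●○●○
25) ○○●○○●○○○○○●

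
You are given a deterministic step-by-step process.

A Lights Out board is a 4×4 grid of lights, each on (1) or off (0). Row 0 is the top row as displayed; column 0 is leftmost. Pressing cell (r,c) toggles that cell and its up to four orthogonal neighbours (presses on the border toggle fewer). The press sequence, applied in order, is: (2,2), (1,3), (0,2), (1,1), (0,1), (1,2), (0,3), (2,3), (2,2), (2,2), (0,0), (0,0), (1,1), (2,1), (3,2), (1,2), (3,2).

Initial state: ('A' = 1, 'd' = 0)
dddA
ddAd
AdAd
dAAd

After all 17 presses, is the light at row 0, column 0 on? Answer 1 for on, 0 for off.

1

[0] dddA
ddAd
AdAd
dAAd
[1] dddA
dddd
AAdA
dAdd
[2] dddd
ddAA
AAdd
dAdd
[3] dAAA
dddA
AAdd
dAdd
[4] ddAA
AAAA
Addd
dAdd
[5] AAdA
AdAA
Addd
dAdd
[6] AAAA
AAdd
AdAd
dAdd
[7] AAdd
AAdA
AdAd
dAdd
[8] AAdd
AAdd
AddA
dAdA
[9] AAdd
AAAd
AAAd
dAAA
[10] AAdd
AAdd
AddA
dAdA
[11] dddd
dAdd
AddA
dAdA
[12] AAdd
AAdd
AddA
dAdA
[13] Addd
ddAd
AAdA
dAdA
[14] Addd
dAAd
ddAA
dddA
[15] Addd
dAAd
dddA
dAAd
[16] AdAd
dddA
ddAA
dAAd
[17] AdAd
dddA
dddA
dddA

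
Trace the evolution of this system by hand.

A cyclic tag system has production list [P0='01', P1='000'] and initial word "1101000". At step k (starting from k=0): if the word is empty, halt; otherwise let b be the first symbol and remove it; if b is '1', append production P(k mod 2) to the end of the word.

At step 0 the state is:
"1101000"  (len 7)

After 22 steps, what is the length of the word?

1

0) "1101000"  (len 7)
1) "10100001"  (len 8)
2) "0100001000"  (len 10)
3) "100001000"  (len 9)
4) "00001000000"  (len 11)
5) "0001000000"  (len 10)
6) "001000000"  (len 9)
7) "01000000"  (len 8)
8) "1000000"  (len 7)
9) "00000001"  (len 8)
10) "0000001"  (len 7)
11) "000001"  (len 6)
12) "00001"  (len 5)
13) "0001"  (len 4)
14) "001"  (len 3)
15) "01"  (len 2)
16) "1"  (len 1)
17) "01"  (len 2)
18) "1"  (len 1)
19) "01"  (len 2)
20) "1"  (len 1)
21) "01"  (len 2)
22) "1"  (len 1)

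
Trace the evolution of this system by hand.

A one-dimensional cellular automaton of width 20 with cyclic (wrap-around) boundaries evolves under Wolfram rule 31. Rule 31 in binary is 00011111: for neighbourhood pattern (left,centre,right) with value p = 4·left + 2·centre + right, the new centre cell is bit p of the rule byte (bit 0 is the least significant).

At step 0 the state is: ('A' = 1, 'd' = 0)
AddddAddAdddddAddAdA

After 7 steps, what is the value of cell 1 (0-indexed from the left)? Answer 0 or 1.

gen 0: AddddAddAdddddAddAdA
gen 1: dAAAAAAAAAAAAAAAAAdA
gen 2: dAdddddddddddddddddA
gen 3: dAAAAAAAAAAAAAAAAAAA
gen 4: dAdddddddddddddddddd
gen 5: AAAAAAAAAAAAAAAAAAAA
gen 6: dddddddddddddddddddd
gen 7: AAAAAAAAAAAAAAAAAAAA

1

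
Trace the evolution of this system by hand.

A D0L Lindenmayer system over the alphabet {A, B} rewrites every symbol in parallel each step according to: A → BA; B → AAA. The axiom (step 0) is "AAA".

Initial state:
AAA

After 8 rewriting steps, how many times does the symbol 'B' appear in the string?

step 0: AAA
step 1: BABABA
step 2: AAABAAAABAAAABA
step 3: BABABAAAABABABABAAAABABABABAAAABA
step 4: AAABAAAABAAAABABABABAAAABAAAABAAAABAAAABABABABAAAABAAAABAAAABAAAABABABABAAAABA
step 5: BABABAAAABABABABAAAABABABABAAAABAAAABAAAABAAAABABABABAAAAB…ABABAAAABABABABAAAABABABABAAAABAAAABAAAABAAAABABABABAAAABA  (len 177)
step 6: AAABAAAABAAAABABABABAAAABAAAABAAAABAAAABABABABAAAABAAAABAA…ABABAAAABABABABAAAABABABABAAAABAAAABAAAABAAAABABABABAAAABA  (len 411)
step 7: BABABAAAABABABABAAAABABABABAAAABAAAABAAAABAAAABABABABAAAAB…ABABAAAABABABABAAAABABABABAAAABAAAABAAAABAAAABABABABAAAABA  (len 942)
step 8: AAABAAAABAAAABABABABAAAABAAAABAAAABAAAABABABABAAAABAAAABAA…ABABAAAABABABABAAAABABABABAAAABAAAABAAAABAAAABABABABAAAABA  (len 2175)

651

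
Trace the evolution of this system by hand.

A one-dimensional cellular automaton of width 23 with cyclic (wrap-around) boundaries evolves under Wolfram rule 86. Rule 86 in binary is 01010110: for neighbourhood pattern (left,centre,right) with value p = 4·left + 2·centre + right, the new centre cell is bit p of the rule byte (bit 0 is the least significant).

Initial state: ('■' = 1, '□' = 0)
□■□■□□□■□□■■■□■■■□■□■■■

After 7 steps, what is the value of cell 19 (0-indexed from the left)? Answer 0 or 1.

0

gen 0: □■□■□□□■□□■■■□■■■□■□■■■
gen 1: □■□■■□■■■■□□■□□□■□■□□□■
gen 2: □■□□■□□□□■■■■■□■■□■■□■■
gen 3: □■■■■■□□■□□□□■□□■□□■□□■
gen 4: □□□□□■■■■■□□■■■■■■■■■■■
gen 5: ■□□□■□□□□■■■□□□□□□□□□□■
gen 6: ■■□■■■□□■□□■■□□□□□□□□■□
gen 7: □■□□□■■■■■■□■■□□□□□□■■□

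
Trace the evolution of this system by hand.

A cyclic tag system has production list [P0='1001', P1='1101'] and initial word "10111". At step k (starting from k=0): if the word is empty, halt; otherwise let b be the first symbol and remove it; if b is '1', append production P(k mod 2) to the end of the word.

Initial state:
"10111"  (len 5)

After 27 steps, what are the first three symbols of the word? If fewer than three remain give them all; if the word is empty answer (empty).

k=0  "10111"  (len 5)
k=1  "01111001"  (len 8)
k=2  "1111001"  (len 7)
k=3  "1110011001"  (len 10)
k=4  "1100110011101"  (len 13)
k=5  "1001100111011001"  (len 16)
k=6  "0011001110110011101"  (len 19)
k=7  "011001110110011101"  (len 18)
k=8  "11001110110011101"  (len 17)
k=9  "10011101100111011001"  (len 20)
k=10  "00111011001110110011101"  (len 23)
k=11  "0111011001110110011101"  (len 22)
k=12  "111011001110110011101"  (len 21)
k=13  "110110011101100111011001"  (len 24)
k=14  "101100111011001110110011101"  (len 27)
k=15  "011001110110011101100111011001"  (len 30)
k=16  "11001110110011101100111011001"  (len 29)
k=17  "10011101100111011001110110011001"  (len 32)
k=18  "00111011001110110011101100110011101"  (len 35)
k=19  "0111011001110110011101100110011101"  (len 34)
k=20  "111011001110110011101100110011101"  (len 33)
k=21  "110110011101100111011001100111011001"  (len 36)
k=22  "101100111011001110110011001110110011101"  (len 39)
k=23  "011001110110011101100110011101100111011001"  (len 42)
k=24  "11001110110011101100110011101100111011001"  (len 41)
k=25  "10011101100111011001100111011001110110011001"  (len 44)
k=26  "00111011001110110011001110110011101100110011101"  (len 47)
k=27  "0111011001110110011001110110011101100110011101"  (len 46)

011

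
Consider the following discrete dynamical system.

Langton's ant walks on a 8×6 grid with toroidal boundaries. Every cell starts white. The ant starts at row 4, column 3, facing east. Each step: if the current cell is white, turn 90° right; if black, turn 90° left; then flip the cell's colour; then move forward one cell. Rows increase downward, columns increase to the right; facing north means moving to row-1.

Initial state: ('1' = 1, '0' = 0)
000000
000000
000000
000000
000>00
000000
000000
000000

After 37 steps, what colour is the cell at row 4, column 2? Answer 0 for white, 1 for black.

0

gen 0: 000000
000000
000000
000000
000>00
000000
000000
000000
gen 1: 000000
000000
000000
000000
000100
000v00
000000
000000
gen 2: 000000
000000
000000
000000
000100
00<100
000000
000000
gen 3: 000000
000000
000000
000000
00^100
001100
000000
000000
gen 4: 000000
000000
000000
000000
001>00
001100
000000
000000
gen 5: 000000
000000
000000
000^00
001000
001100
000000
000000
gen 6: 000000
000000
000000
0001>0
001000
001100
000000
000000
gen 7: 000000
000000
000000
000110
0010v0
001100
000000
000000
gen 8: 000000
000000
000000
000110
001<10
001100
000000
000000
gen 9: 000000
000000
000000
000^10
001110
001100
000000
000000
gen 10: 000000
000000
000000
00<010
001110
001100
000000
000000
gen 11: 000000
000000
00^000
001010
001110
001100
000000
000000
gen 12: 000000
000000
001>00
001010
001110
001100
000000
000000
gen 13: 000000
000000
001100
001v10
001110
001100
000000
000000
gen 14: 000000
000000
001100
00<110
001110
001100
000000
000000
gen 15: 000000
000000
001100
000110
00v110
001100
000000
000000
gen 16: 000000
000000
001100
000110
000>10
001100
000000
000000
gen 17: 000000
000000
001100
000^10
000010
001100
000000
000000
gen 18: 000000
000000
001100
00<010
000010
001100
000000
000000
gen 19: 000000
000000
00^100
001010
000010
001100
000000
000000
gen 20: 000000
000000
0<0100
001010
000010
001100
000000
000000
gen 21: 000000
0^0000
010100
001010
000010
001100
000000
000000
gen 22: 000000
01>000
010100
001010
000010
001100
000000
000000
gen 23: 000000
011000
01v100
001010
000010
001100
000000
000000
gen 24: 000000
011000
0<1100
001010
000010
001100
000000
000000
gen 25: 000000
011000
001100
0v1010
000010
001100
000000
000000
gen 26: 000000
011000
001100
<11010
000010
001100
000000
000000
gen 27: 000000
011000
^01100
111010
000010
001100
000000
000000
gen 28: 000000
011000
1>1100
111010
000010
001100
000000
000000
gen 29: 000000
011000
111100
1v1010
000010
001100
000000
000000
gen 30: 000000
011000
111100
10>010
000010
001100
000000
000000
gen 31: 000000
011000
11^100
100010
000010
001100
000000
000000
gen 32: 000000
011000
1<0100
100010
000010
001100
000000
000000
gen 33: 000000
011000
100100
1v0010
000010
001100
000000
000000
gen 34: 000000
011000
100100
<10010
000010
001100
000000
000000
gen 35: 000000
011000
100100
010010
v00010
001100
000000
000000
gen 36: 000000
011000
100100
010010
10001<
001100
000000
000000
gen 37: 000000
011000
100100
01001^
100011
001100
000000
000000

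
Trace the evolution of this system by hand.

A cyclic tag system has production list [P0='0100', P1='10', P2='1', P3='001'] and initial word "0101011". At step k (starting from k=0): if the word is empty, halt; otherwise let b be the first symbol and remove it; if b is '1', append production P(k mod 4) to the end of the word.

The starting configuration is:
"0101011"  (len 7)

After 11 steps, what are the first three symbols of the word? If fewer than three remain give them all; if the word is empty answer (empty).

110

step 0: "0101011"  (len 7)
step 1: "101011"  (len 6)
step 2: "0101110"  (len 7)
step 3: "101110"  (len 6)
step 4: "01110001"  (len 8)
step 5: "1110001"  (len 7)
step 6: "11000110"  (len 8)
step 7: "10001101"  (len 8)
step 8: "0001101001"  (len 10)
step 9: "001101001"  (len 9)
step 10: "01101001"  (len 8)
step 11: "1101001"  (len 7)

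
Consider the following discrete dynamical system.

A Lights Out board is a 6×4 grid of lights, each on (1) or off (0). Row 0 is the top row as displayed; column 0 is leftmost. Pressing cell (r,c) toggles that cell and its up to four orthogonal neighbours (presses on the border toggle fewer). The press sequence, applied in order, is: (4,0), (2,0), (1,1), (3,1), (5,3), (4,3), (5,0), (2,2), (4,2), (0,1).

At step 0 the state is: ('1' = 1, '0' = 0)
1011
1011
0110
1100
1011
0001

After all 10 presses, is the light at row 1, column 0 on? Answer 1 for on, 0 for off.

0) 1011
1011
0110
1100
1011
0001
1) 1011
1011
0110
0100
0111
1001
2) 1011
0011
1010
1100
0111
1001
3) 1111
1101
1110
1100
0111
1001
4) 1111
1101
1010
0010
0011
1001
5) 1111
1101
1010
0010
0010
1010
6) 1111
1101
1010
0011
0001
1011
7) 1111
1101
1010
0011
1001
0111
8) 1111
1111
1101
0001
1001
0111
9) 1111
1111
1101
0011
1110
0101
10) 0001
1011
1101
0011
1110
0101

1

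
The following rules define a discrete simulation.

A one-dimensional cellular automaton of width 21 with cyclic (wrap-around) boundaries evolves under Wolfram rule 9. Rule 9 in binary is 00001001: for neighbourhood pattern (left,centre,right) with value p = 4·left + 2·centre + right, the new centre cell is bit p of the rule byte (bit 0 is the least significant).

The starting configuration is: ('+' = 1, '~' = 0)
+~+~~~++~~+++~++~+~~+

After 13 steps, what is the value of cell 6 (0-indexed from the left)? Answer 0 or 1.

step 0: +~+~~~++~~+++~++~+~~+
step 1: ~~~~+~+~~~+~~~+~~~~~+
step 2: ~++~~~~~+~~~+~~~+++~~
step 3: ~+~~+++~~~+~~~+~+~~~+
step 4: ~~~~+~~~+~~~+~~~~~+~~
step 5: +++~~~+~~~+~~~+++~~~+
step 6: ~~~~+~~~+~~~+~+~~~+~+
step 7: ~++~~~+~~~+~~~~~+~~~~
step 8: ~+~~+~~~+~~~+++~~~+++
step 9: ~~~~~~+~~~+~+~~~+~+~~
step 10: +++++~~~+~~~~~+~~~~~+
step 11: ~~~~~~+~~~+++~~~+++~+
step 12: ~++++~~~+~+~~~+~+~~~~
step 13: ~+~~~~+~~~~~+~~~~~+++

1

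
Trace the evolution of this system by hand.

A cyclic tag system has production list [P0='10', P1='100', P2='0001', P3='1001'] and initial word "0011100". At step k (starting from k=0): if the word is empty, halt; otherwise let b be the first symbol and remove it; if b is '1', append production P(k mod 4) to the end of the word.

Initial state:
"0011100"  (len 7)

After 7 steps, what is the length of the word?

10

t=0: "0011100"  (len 7)
t=1: "011100"  (len 6)
t=2: "11100"  (len 5)
t=3: "11000001"  (len 8)
t=4: "10000011001"  (len 11)
t=5: "000001100110"  (len 12)
t=6: "00001100110"  (len 11)
t=7: "0001100110"  (len 10)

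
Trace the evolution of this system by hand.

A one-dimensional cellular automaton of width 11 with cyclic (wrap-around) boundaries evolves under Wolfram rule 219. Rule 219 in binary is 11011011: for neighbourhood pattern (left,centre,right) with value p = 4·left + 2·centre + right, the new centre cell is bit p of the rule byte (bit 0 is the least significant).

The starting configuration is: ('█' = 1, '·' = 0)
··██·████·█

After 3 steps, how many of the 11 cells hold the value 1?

10

0) ··██·████·█
1) ████·████··
2) ████·██████
3) ████·██████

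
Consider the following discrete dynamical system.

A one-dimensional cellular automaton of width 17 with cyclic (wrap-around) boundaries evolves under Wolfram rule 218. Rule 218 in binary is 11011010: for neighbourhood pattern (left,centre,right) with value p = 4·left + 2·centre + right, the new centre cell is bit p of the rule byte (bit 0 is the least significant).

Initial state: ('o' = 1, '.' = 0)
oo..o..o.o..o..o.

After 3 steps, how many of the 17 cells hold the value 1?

14

t=0: oo..o..o.o..o..o.
t=1: oooo.oo...oo.oo..
t=2: oooo.ooo.ooo.oooo
t=3: oooo.ooo.ooo.oooo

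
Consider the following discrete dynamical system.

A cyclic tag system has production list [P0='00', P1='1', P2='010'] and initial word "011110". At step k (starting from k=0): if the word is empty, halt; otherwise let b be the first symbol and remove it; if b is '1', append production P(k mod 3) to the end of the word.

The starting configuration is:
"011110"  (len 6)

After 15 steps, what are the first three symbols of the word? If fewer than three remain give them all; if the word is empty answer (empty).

010

0) "011110"  (len 6)
1) "11110"  (len 5)
2) "11101"  (len 5)
3) "1101010"  (len 7)
4) "10101000"  (len 8)
5) "01010001"  (len 8)
6) "1010001"  (len 7)
7) "01000100"  (len 8)
8) "1000100"  (len 7)
9) "000100010"  (len 9)
10) "00100010"  (len 8)
11) "0100010"  (len 7)
12) "100010"  (len 6)
13) "0001000"  (len 7)
14) "001000"  (len 6)
15) "01000"  (len 5)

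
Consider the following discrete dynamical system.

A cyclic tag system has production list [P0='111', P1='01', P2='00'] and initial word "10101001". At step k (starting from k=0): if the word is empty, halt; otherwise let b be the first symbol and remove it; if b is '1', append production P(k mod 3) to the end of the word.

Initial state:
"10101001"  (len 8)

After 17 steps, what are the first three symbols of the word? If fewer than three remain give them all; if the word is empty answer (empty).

001

0) "10101001"  (len 8)
1) "0101001111"  (len 10)
2) "101001111"  (len 9)
3) "0100111100"  (len 10)
4) "100111100"  (len 9)
5) "0011110001"  (len 10)
6) "011110001"  (len 9)
7) "11110001"  (len 8)
8) "111000101"  (len 9)
9) "1100010100"  (len 10)
10) "100010100111"  (len 12)
11) "0001010011101"  (len 13)
12) "001010011101"  (len 12)
13) "01010011101"  (len 11)
14) "1010011101"  (len 10)
15) "01001110100"  (len 11)
16) "1001110100"  (len 10)
17) "00111010001"  (len 11)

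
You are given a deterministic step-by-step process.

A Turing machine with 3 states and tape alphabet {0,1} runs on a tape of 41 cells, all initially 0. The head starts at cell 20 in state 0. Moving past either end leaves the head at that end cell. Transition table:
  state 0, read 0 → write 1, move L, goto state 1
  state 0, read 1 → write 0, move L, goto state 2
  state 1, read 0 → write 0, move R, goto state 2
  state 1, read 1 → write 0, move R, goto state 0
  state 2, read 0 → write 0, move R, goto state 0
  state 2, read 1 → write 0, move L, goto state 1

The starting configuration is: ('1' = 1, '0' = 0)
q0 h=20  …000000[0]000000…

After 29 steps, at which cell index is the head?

gen 0: q0 h=20  …000000[0]000000…
gen 1: q1 h=19  …000000[0]100000…
gen 2: q2 h=20  …000000[1]000000…
gen 3: q1 h=19  …000000[0]000000…
gen 4: q2 h=20  …000000[0]000000…
gen 5: q0 h=21  …000000[0]000000…
gen 6: q1 h=20  …000000[0]100000…
gen 7: q2 h=21  …000000[1]000000…
gen 8: q1 h=20  …000000[0]000000…
gen 9: q2 h=21  …000000[0]000000…
gen 10: q0 h=22  …000000[0]000000…
gen 11: q1 h=21  …000000[0]100000…
gen 12: q2 h=22  …000000[1]000000…
gen 13: q1 h=21  …000000[0]000000…
gen 14: q2 h=22  …000000[0]000000…
gen 15: q0 h=23  …000000[0]000000…
gen 16: q1 h=22  …000000[0]100000…
gen 17: q2 h=23  …000000[1]000000…
gen 18: q1 h=22  …000000[0]000000…
gen 19: q2 h=23  …000000[0]000000…
gen 20: q0 h=24  …000000[0]000000…
gen 21: q1 h=23  …000000[0]100000…
gen 22: q2 h=24  …000000[1]000000…
gen 23: q1 h=23  …000000[0]000000…
gen 24: q2 h=24  …000000[0]000000…
gen 25: q0 h=25  …000000[0]000000…
gen 26: q1 h=24  …000000[0]100000…
gen 27: q2 h=25  …000000[1]000000…
gen 28: q1 h=24  …000000[0]000000…
gen 29: q2 h=25  …000000[0]000000…

25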